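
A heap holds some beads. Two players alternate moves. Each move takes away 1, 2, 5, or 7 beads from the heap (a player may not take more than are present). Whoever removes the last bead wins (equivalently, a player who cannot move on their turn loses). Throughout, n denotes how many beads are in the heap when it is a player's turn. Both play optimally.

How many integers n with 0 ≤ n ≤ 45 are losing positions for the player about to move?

Build the W/L table. Terminal = L. A non-terminal position is W if it has a move to some L; otherwise it is L.
n=0: no move → L
n=1: →0(L), so W
n=2: →0(L), so W
n=3: →2(W), 1(W) — all W, so L
n=4: →3(L), so W
n=5: →3(L), so W
n=6: →5(W), 4(W), 1(W) — all W, so L
n=7: →6(L), so W
n=8: →6(L), so W
n=9: →8(W), 7(W), 4(W), 2(W) — all W, so L
n=10: →9(L), so W
n=11: →9(L), so W
n=12: →11(W), 10(W), 7(W), 5(W) — all W, so L
n=13: →12(L), so W
n=14: →12(L), so W
n=15: →14(W), 13(W), 10(W), 8(W) — all W, so L
n=16: →15(L), so W
n=17: →15(L), so W
n=18: →17(W), 16(W), 13(W), 11(W) — all W, so L
n=19: →18(L), so W
n=20: →18(L), so W
n=21: →20(W), 19(W), 16(W), 14(W) — all W, so L
n=22: →21(L), so W
n=23: →21(L), so W
n=24: →23(W), 22(W), 19(W), 17(W) — all W, so L
n=25: →24(L), so W
n=26: →24(L), so W
n=27: →26(W), 25(W), 22(W), 20(W) — all W, so L
n=28: →27(L), so W
n=29: →27(L), so W
n=30: →29(W), 28(W), 25(W), 23(W) — all W, so L
n=31: →30(L), so W
n=32: →30(L), so W
n=33: →32(W), 31(W), 28(W), 26(W) — all W, so L
n=34: →33(L), so W
n=35: →33(L), so W
n=36: →35(W), 34(W), 31(W), 29(W) — all W, so L
n=37: →36(L), so W
n=38: →36(L), so W
n=39: →38(W), 37(W), 34(W), 32(W) — all W, so L
n=40: →39(L), so W
n=41: →39(L), so W
n=42: →41(W), 40(W), 37(W), 35(W) — all W, so L
n=43: →42(L), so W
n=44: →42(L), so W
n=45: →44(W), 43(W), 40(W), 38(W) — all W, so L
L entries with 0 ≤ n ≤ 45: n = 0, 3, 6, 9, 12, 15, 18, 21, 24, 27, 30, 33, 36, 39, 42, 45; that makes 16.

16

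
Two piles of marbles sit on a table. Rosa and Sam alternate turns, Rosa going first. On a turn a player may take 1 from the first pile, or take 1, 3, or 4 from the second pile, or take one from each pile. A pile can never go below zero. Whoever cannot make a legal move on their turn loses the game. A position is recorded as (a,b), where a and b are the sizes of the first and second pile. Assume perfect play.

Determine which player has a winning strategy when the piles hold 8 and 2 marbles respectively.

Positions with no move are L. A position that does have a move is losing for the player to move precisely when every available move leads to a winning position for the opponent. Fill in the labels:
No move ever increases a pile, so every position that can arise here has a ≤ 8 and b ≤ 2; it is enough to label the cells with 0 ≤ a ≤ 8 and 0 ≤ b ≤ 2.
Every move lowers a or b (never raises either), so fill the grid row by row in increasing a, and left to right within a row: each cell's successors are then already labelled.
      b=0  b=1  b=2
a=0:    L    W    L
a=1:    W    W    W
a=2:    L    W    L
a=3:    W    W    W
a=4:    L    W    L
a=5:    W    W    W
a=6:    L    W    L
a=7:    W    W    W
a=8:    L    W    L
Cells with no legal move (terminal, hence L): (0,0).
The remaining L cells, each justified by listing all of its moves:
(0,2): the only move is to (0,1)(W), a W ⇒ L
(2,0): the only move is to (1,0)(W), a W ⇒ L
(2,2): moves to (1,2)(W), (2,1)(W), (1,1)(W); every one is W ⇒ L
(4,0): the only move is to (3,0)(W), a W ⇒ L
(4,2): moves to (3,2)(W), (4,1)(W), (3,1)(W); every one is W ⇒ L
(6,0): the only move is to (5,0)(W), a W ⇒ L
(6,2): moves to (5,2)(W), (6,1)(W), (5,1)(W); every one is W ⇒ L
(8,0): the only move is to (7,0)(W), a W ⇒ L
(8,2): moves to (7,2)(W), (8,1)(W), (7,1)(W); every one is W ⇒ L
Every other cell has at least one move into one of the L cells above, so it is W.
Every move from (8,2) reaches a W position, so the mover loses.

Sam wins.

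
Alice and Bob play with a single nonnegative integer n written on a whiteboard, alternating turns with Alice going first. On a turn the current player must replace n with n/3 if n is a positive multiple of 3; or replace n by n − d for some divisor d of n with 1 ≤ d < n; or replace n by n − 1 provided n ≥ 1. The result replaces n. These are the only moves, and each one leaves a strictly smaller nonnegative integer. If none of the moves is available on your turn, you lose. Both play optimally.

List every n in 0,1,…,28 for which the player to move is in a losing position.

Work bottom-up. With no move the player to move loses. Otherwise the position is W if at least one move leads to an L position for the opponent, and L if every move leads to a W.
n=0: no move → L
n=1: →0(L), so W
n=2: →1(W) only, which is W, so L
n=3: →2(L), so W
n=4: →2(L), so W
n=5: →4(W) only, which is W, so L
n=6: →2(L), so W
n=7: →6(W) only, which is W, so L
n=8: →7(L), so W
n=9: →3(W), 6(W), 8(W) — all W, so L
n=10: →5(L), so W
n=11: →10(W) only, which is W, so L
n=12: →9(L), so W
n=13: →12(W) only, which is W, so L
n=14: →7(L), so W
n=15: →5(L), so W
n=16: →8(W), 12(W), 14(W), 15(W) — all W, so L
n=17: →16(L), so W
n=18: →9(L), so W
n=19: →18(W) only, which is W, so L
n=20: →16(L), so W
n=21: →7(L), so W
n=22: →11(L), so W
n=23: →22(W) only, which is W, so L
n=24: →16(L), so W
n=25: →20(W), 24(W) — all W, so L
n=26: →13(L), so W
n=27: →9(L), so W
n=28: →14(W), 21(W), 24(W), 26(W), 27(W) — all W, so L
The losing starting values of n are exactly the entries labelled L in this table (12 of them).

0, 2, 5, 7, 9, 11, 13, 16, 19, 23, 25, 28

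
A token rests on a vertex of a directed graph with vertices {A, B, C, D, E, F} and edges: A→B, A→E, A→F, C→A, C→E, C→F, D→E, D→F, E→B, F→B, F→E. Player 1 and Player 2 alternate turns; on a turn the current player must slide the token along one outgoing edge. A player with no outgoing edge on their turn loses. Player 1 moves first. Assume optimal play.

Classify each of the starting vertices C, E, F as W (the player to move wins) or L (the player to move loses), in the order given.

C: L, E: W, F: W

Classify positions by backward induction: terminal positions (no move available) are L. From any other position, the mover wins iff some move reaches an L.
Every edge goes from a vertex to one that appears earlier in the order B, E, F, A, C, D, so processing vertices in that order labels each vertex after all of its successors.
B: no outgoing edge → L
E: W (go to B, an L position)
F: W (go to B, an L position)
A: W (go to B, an L position)
C: L (options A(W), F(W), E(W) are all W)
D: L (options F(W), E(W) are all W)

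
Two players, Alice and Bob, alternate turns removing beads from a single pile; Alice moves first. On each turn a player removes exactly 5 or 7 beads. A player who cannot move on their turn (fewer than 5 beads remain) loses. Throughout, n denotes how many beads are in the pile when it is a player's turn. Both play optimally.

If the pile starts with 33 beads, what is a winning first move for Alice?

Remove 5, leaving 28.

Work bottom-up. With no move the player to move loses. Otherwise the position is W if at least one move leads to an L position for the opponent, and L if every move leads to a W.
n=0: no move → L
n=1: no move → L
n=2: no move → L
n=3: no move → L
n=4: no move → L
n=5: →0(L), so W
n=6: →1(L), so W
n=7: →2(L), so W
n=8: →3(L), so W
n=9: →4(L), so W
n=10: →3(L), so W
n=11: →4(L), so W
n=12: →7(W), 5(W) — all W, so L
n=13: →8(W), 6(W) — all W, so L
n=14: →9(W), 7(W) — all W, so L
n=15: →10(W), 8(W) — all W, so L
n=16: →11(W), 9(W) — all W, so L
n=17: →12(L), so W
n=18: →13(L), so W
n=19: →14(L), so W
n=20: →15(L), so W
n=21: →16(L), so W
n=22: →15(L), so W
n=23: →16(L), so W
n=24: →19(W), 17(W) — all W, so L
n=25: →20(W), 18(W) — all W, so L
n=26: →21(W), 19(W) — all W, so L
n=27: →22(W), 20(W) — all W, so L
n=28: →23(W), 21(W) — all W, so L
n=29: →24(L), so W
n=30: →25(L), so W
n=31: →26(L), so W
n=32: →27(L), so W
n=33: →28(L), so W
From 33, the L positions reachable in one move are: 28, 26. Any move reaching one of these is winning.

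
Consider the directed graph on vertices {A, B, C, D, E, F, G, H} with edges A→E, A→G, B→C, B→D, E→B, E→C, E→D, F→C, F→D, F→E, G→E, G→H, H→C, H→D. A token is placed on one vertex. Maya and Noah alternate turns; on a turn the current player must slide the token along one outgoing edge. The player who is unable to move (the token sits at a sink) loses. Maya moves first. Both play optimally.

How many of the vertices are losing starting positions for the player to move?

Work bottom-up. With no move the player to move loses. Otherwise the position is W if at least one move leads to an L position for the opponent, and L if every move leads to a W.
Every edge goes from a vertex to one that appears earlier in the order C, D, B, E, F, H, G, A, so processing vertices in that order labels each vertex after all of its successors.
C: no outgoing edge → L
D: no outgoing edge → L
B: W (go to D, an L position)
E: W (go to D, an L position)
F: W (go to D, an L position)
H: W (go to D, an L position)
G: L (options H(W), E(W) are all W)
A: W (go to G, an L position)
The L vertices are C, D, G; that is 3 in all.

3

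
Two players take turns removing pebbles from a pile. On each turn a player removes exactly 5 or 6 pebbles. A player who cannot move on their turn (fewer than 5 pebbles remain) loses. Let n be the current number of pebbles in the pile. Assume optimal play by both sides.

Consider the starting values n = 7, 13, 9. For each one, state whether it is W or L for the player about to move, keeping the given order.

7: W, 13: L, 9: W

Label each position W (a win for the player to move) or L (a loss). A position with no legal move is L; any other position is W exactly when some move reaches an L, and L when every move reaches a W.
n=0: no move → L
n=1: no move → L
n=2: no move → L
n=3: no move → L
n=4: no move → L
n=5: reaches L-position 0 → W
n=6: reaches L-position 1 → W
n=7: reaches L-position 2 → W
n=8: reaches L-position 3 → W
n=9: reaches L-position 4 → W
n=10: reaches L-position 4 → W
n=11: only reaches 6(W), 5(W), all W → L
n=12: only reaches 7(W), 6(W), all W → L
n=13: only reaches 8(W), 7(W), all W → L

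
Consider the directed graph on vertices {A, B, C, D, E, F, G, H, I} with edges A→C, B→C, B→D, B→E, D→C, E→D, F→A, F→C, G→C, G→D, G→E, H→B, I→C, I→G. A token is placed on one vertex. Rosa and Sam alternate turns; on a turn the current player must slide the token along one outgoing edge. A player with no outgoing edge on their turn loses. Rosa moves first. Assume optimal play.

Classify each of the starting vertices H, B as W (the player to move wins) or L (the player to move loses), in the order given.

H: L, B: W

Compute win/loss labels from the base case upward. A position with no move is L. Any other position is W if it can reach an L in one move, else L.
Every edge goes from a vertex to one that appears earlier in the order C, D, E, G, B, H, A, I, F, so processing vertices in that order labels each vertex after all of its successors.
C: no outgoing edge → L
D: →C(L), so W
E: →D(W) only, which is W, so L
G: →E(L), so W
B: →E(L), so W
H: →B(W) only, which is W, so L
A: →C(L), so W
I: →C(L), so W
F: →C(L), so W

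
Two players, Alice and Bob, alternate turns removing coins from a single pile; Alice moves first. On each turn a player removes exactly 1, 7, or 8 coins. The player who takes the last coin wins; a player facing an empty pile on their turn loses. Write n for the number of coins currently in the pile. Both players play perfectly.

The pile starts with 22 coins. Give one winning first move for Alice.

Classify positions by backward induction: terminal positions (no move available) are L. From any other position, the mover wins iff some move reaches an L.
n=0: no move → L
n=1: W (go to 0, an L position)
n=2: L (sole option 1(W) is W)
n=3: W (go to 2, an L position)
n=4: L (sole option 3(W) is W)
n=5: W (go to 4, an L position)
n=6: L (sole option 5(W) is W)
n=7: W (go to 6, an L position)
n=8: W (go to 0, an L position)
n=9: W (go to 2, an L position)
n=10: W (go to 2, an L position)
n=11: W (go to 4, an L position)
n=12: W (go to 4, an L position)
n=13: W (go to 6, an L position)
n=14: W (go to 6, an L position)
n=15: L (options 14(W), 8(W), 7(W) are all W)
n=16: W (go to 15, an L position)
n=17: L (options 16(W), 10(W), 9(W) are all W)
n=18: W (go to 17, an L position)
n=19: L (options 18(W), 12(W), 11(W) are all W)
n=20: W (go to 19, an L position)
n=21: L (options 20(W), 14(W), 13(W) are all W)
n=22: W (go to 21, an L position)
From 22, the L positions reachable in one move are: 21, 15. Any move reaching one of these is winning.

Remove 1, leaving 21.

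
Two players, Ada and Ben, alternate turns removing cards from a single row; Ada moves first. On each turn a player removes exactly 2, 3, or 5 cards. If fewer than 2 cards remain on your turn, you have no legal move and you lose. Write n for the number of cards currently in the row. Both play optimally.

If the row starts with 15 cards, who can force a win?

Ben wins.

Work bottom-up. With no move the player to move loses. Otherwise the position is W if at least one move leads to an L position for the opponent, and L if every move leads to a W.
n=0: no move → L
n=1: no move → L
n=2: →0(L), so W
n=3: →1(L), so W
n=4: →1(L), so W
n=5: →0(L), so W
n=6: →1(L), so W
n=7: →5(W), 4(W), 2(W) — all W, so L
n=8: →6(W), 5(W), 3(W) — all W, so L
n=9: →7(L), so W
n=10: →8(L), so W
n=11: →8(L), so W
n=12: →7(L), so W
n=13: →8(L), so W
n=14: →12(W), 11(W), 9(W) — all W, so L
n=15: →13(W), 12(W), 10(W) — all W, so L
Every move from 15 reaches a W position, so the mover loses.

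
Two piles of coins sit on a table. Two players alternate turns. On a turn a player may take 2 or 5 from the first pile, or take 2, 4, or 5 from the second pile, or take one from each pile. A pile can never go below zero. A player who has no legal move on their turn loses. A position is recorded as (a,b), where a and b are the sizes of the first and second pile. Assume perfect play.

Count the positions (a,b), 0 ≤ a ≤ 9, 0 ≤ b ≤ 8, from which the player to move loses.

28

Label each position W (a win for the player to move) or L (a loss). A position with no legal move is L; any other position is W exactly when some move reaches an L, and L when every move reaches a W.
Every move lowers a or b (never raises either), so fill the grid row by row in increasing a, and left to right within a row: each cell's successors are then already labelled.
      b=0  b=1  b=2  b=3  b=4  b=5  b=6  b=7  b=8
a=0:    L    L    W    W    W    W    W    L    L
a=1:    L    W    W    L    W    W    L    W    W
a=2:    W    W    L    L    W    W    W    W    W
a=3:    W    L    L    W    W    W    W    W    L
a=4:    L    L    W    W    W    W    W    L    L
a=5:    W    W    W    L    L    W    W    W    W
a=6:    W    W    L    W    W    W    W    W    W
a=7:    L    L    W    W    W    W    W    L    L
a=8:    L    W    W    L    W    W    L    W    W
a=9:    W    W    L    L    W    W    W    W    W
Cells with no legal move (terminal, hence L): (0,0), (0,1), (1,0).
The remaining L cells, each justified by listing all of its moves:
(0,7): →(0,5)(W), (0,3)(W), (0,2)(W) — all W, so L
(0,8): →(0,6)(W), (0,4)(W), (0,3)(W) — all W, so L
(1,3): →(1,1)(W), (0,2)(W) — all W, so L
(1,6): →(1,4)(W), (1,2)(W), (1,1)(W), (0,5)(W) — all W, so L
(2,2): →(0,2)(W), (2,0)(W), (1,1)(W) — all W, so L
(2,3): →(0,3)(W), (2,1)(W), (1,2)(W) — all W, so L
(3,1): →(1,1)(W), (2,0)(W) — all W, so L
(3,2): →(1,2)(W), (3,0)(W), (2,1)(W) — all W, so L
(3,8): →(1,8)(W), (3,6)(W), (3,4)(W), (3,3)(W), (2,7)(W) — all W, so L
(4,0): →(2,0)(W) only, which is W, so L
(4,1): →(2,1)(W), (3,0)(W) — all W, so L
(4,7): →(2,7)(W), (4,5)(W), (4,3)(W), (4,2)(W), (3,6)(W) — all W, so L
(4,8): →(2,8)(W), (4,6)(W), (4,4)(W), (4,3)(W), (3,7)(W) — all W, so L
(5,3): →(3,3)(W), (0,3)(W), (5,1)(W), (4,2)(W) — all W, so L
(5,4): →(3,4)(W), (0,4)(W), (5,2)(W), (5,0)(W), (4,3)(W) — all W, so L
(6,2): →(4,2)(W), (1,2)(W), (6,0)(W), (5,1)(W) — all W, so L
(7,0): →(5,0)(W), (2,0)(W) — all W, so L
(7,1): →(5,1)(W), (2,1)(W), (6,0)(W) — all W, so L
(7,7): →(5,7)(W), (2,7)(W), (7,5)(W), (7,3)(W), (7,2)(W), (6,6)(W) — all W, so L
(7,8): →(5,8)(W), (2,8)(W), (7,6)(W), (7,4)(W), (7,3)(W), (6,7)(W) — all W, so L
(8,0): →(6,0)(W), (3,0)(W) — all W, so L
(8,3): →(6,3)(W), (3,3)(W), (8,1)(W), (7,2)(W) — all W, so L
(8,6): →(6,6)(W), (3,6)(W), (8,4)(W), (8,2)(W), (8,1)(W), (7,5)(W) — all W, so L
(9,2): →(7,2)(W), (4,2)(W), (9,0)(W), (8,1)(W) — all W, so L
(9,3): →(7,3)(W), (4,3)(W), (9,1)(W), (8,2)(W) — all W, so L
Every other cell has at least one move into one of the L cells above, so it is W.
L cells per row: a=0: 4, a=1: 3, a=2: 2, a=3: 3, a=4: 4, a=5: 2, a=6: 1, a=7: 4, a=8: 3, a=9: 2; total 28.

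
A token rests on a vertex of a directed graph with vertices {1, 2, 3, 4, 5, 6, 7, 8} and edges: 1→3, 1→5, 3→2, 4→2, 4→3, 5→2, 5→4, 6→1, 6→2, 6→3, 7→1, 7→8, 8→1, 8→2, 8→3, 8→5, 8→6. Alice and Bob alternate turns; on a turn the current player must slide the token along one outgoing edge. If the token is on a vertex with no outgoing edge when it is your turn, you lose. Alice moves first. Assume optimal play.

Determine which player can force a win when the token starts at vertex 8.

Label each position W (a win for the player to move) or L (a loss). A position with no legal move is L; any other position is W exactly when some move reaches an L, and L when every move reaches a W.
Every edge goes from a vertex to one that appears earlier in the order 2, 3, 4, 5, 1, 6, 8, 7, so processing vertices in that order labels each vertex after all of its successors.
2: no outgoing edge → L
3: →2(L), so W
4: →2(L), so W
5: →2(L), so W
1: →5(W), 3(W) — all W, so L
6: →1(L), so W
8: →1(L), so W
7: →1(L), so W
The starting position 8 is W: Alice should move to 1, handing over an L position.

Alice wins.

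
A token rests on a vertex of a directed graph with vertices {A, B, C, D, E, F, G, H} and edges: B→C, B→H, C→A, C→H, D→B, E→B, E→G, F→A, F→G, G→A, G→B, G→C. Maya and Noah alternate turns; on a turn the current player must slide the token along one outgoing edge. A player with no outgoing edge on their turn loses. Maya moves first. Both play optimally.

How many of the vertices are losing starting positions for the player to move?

Build the W/L table. Terminal = L. A non-terminal position is W if it has a move to some L; otherwise it is L.
Every edge goes from a vertex to one that appears earlier in the order A, H, C, B, G, D, E, F, so processing vertices in that order labels each vertex after all of its successors.
A: no outgoing edge → L
H: no outgoing edge → L
C: →H(L), so W
B: →H(L), so W
G: →A(L), so W
D: →B(W) only, which is W, so L
E: →G(W), B(W) — all W, so L
F: →A(L), so W
The L vertices are A, D, E, H; that is 4 in all.

4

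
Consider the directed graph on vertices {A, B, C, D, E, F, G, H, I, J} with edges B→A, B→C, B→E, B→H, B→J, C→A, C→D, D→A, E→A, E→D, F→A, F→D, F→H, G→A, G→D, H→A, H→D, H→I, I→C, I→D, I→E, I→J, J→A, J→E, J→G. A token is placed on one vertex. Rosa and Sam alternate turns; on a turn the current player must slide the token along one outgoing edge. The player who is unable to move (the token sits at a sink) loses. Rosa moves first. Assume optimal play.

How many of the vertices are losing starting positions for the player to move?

Classify positions by backward induction: terminal positions (no move available) are L. From any other position, the mover wins iff some move reaches an L.
Every edge goes from a vertex to one that appears earlier in the order A, D, E, C, G, J, I, H, F, B, so processing vertices in that order labels each vertex after all of its successors.
A: no outgoing edge → L
D: →A(L), so W
E: →A(L), so W
C: →A(L), so W
G: →A(L), so W
J: →A(L), so W
I: →J(W), C(W), E(W), D(W) — all W, so L
H: →I(L), so W
F: →A(L), so W
B: →A(L), so W
The L vertices are A, I; that is 2 in all.

2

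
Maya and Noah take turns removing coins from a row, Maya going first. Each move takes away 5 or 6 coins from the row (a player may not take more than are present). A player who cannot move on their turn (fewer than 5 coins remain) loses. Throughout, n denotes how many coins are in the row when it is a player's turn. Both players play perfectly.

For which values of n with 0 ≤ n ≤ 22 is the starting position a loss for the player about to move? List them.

Build the W/L table. Terminal = L. A non-terminal position is W if it has a move to some L; otherwise it is L.
n=0: no move → L
n=1: no move → L
n=2: no move → L
n=3: no move → L
n=4: no move → L
n=5: W (go to 0, an L position)
n=6: W (go to 1, an L position)
n=7: W (go to 2, an L position)
n=8: W (go to 3, an L position)
n=9: W (go to 4, an L position)
n=10: W (go to 4, an L position)
n=11: L (options 6(W), 5(W) are all W)
n=12: L (options 7(W), 6(W) are all W)
n=13: L (options 8(W), 7(W) are all W)
n=14: L (options 9(W), 8(W) are all W)
n=15: L (options 10(W), 9(W) are all W)
n=16: W (go to 11, an L position)
n=17: W (go to 12, an L position)
n=18: W (go to 13, an L position)
n=19: W (go to 14, an L position)
n=20: W (go to 15, an L position)
n=21: W (go to 15, an L position)
n=22: L (options 17(W), 16(W) are all W)
Reading off the rows marked L gives the requested list; there are 11 such values of n.

0, 1, 2, 3, 4, 11, 12, 13, 14, 15, 22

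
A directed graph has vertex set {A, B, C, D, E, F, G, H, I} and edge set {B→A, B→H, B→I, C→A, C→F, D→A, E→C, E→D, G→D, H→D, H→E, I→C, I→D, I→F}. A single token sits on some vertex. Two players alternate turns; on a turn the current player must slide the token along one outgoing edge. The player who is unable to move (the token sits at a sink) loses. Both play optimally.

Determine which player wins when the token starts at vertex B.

The first player wins.

Use the standard recursion: the mover loses at a terminal position; elsewhere, the mover wins exactly when some move hands the opponent an L position.
Every edge goes from a vertex to one that appears earlier in the order A, F, D, C, I, G, E, H, B, so processing vertices in that order labels each vertex after all of its successors.
A: no outgoing edge → L
F: no outgoing edge → L
D: reaches L-position A → W
C: reaches L-position F → W
I: reaches L-position F → W
G: only reaches D(W), which is W → L
E: only reaches C(W), D(W), all W → L
H: reaches L-position E → W
B: reaches L-position A → W
From B the player to move can move to A, reaching an L position.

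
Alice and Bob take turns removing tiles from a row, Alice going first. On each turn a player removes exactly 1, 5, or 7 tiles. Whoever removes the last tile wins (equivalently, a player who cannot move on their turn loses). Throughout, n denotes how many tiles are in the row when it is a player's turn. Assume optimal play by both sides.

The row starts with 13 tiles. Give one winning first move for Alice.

Remove 1, leaving 12.

Compute win/loss labels from the base case upward. A position with no move is L. Any other position is W if it can reach an L in one move, else L.
n=0: no move → L
n=1: can move to 0, which is L ⇒ W
n=2: the only move is to 1(W), a W ⇒ L
n=3: can move to 2, which is L ⇒ W
n=4: the only move is to 3(W), a W ⇒ L
n=5: can move to 4, which is L ⇒ W
n=6: moves to 5(W), 1(W); every one is W ⇒ L
n=7: can move to 6, which is L ⇒ W
n=8: moves to 7(W), 3(W), 1(W); every one is W ⇒ L
n=9: can move to 8, which is L ⇒ W
n=10: moves to 9(W), 5(W), 3(W); every one is W ⇒ L
n=11: can move to 10, which is L ⇒ W
n=12: moves to 11(W), 7(W), 5(W); every one is W ⇒ L
n=13: can move to 12, which is L ⇒ W
From 13, the L positions reachable in one move are: 12, 8, 6. Any move reaching one of these is winning.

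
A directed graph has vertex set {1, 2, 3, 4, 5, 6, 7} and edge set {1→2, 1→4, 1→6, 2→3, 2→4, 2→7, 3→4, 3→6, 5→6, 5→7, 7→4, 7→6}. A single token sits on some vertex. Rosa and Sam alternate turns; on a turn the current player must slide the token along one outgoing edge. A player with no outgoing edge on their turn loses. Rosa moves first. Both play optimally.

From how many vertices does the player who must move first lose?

Use the standard recursion: the mover loses at a terminal position; elsewhere, the mover wins exactly when some move hands the opponent an L position.
Every edge goes from a vertex to one that appears earlier in the order 4, 6, 7, 3, 2, 1, 5, so processing vertices in that order labels each vertex after all of its successors.
4: no outgoing edge → L
6: no outgoing edge → L
7: reaches L-position 6 → W
3: reaches L-position 6 → W
2: reaches L-position 4 → W
1: reaches L-position 6 → W
5: reaches L-position 6 → W
The L vertices are 4, 6; that is 2 in all.

2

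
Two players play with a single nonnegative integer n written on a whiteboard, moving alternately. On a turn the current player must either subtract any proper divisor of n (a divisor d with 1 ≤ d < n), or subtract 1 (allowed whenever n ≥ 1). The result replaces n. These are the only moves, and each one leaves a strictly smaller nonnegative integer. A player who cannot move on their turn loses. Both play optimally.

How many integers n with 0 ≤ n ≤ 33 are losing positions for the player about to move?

17

Positions with no move are L. A position that does have a move is losing for the player to move precisely when every available move leads to a winning position for the opponent. Fill in the labels:
n=0: no move → L
n=1: reaches L-position 0 → W
n=2: only reaches 1(W), which is W → L
n=3: reaches L-position 2 → W
n=4: reaches L-position 2 → W
n=5: only reaches 4(W), which is W → L
n=6: reaches L-position 5 → W
n=7: only reaches 6(W), which is W → L
n=8: reaches L-position 7 → W
n=9: only reaches 6(W), 8(W), all W → L
n=10: reaches L-position 5 → W
n=11: only reaches 10(W), which is W → L
n=12: reaches L-position 9 → W
n=13: only reaches 12(W), which is W → L
n=14: reaches L-position 7 → W
n=15: only reaches 10(W), 12(W), 14(W), all W → L
n=16: reaches L-position 15 → W
n=17: only reaches 16(W), which is W → L
n=18: reaches L-position 9 → W
n=19: only reaches 18(W), which is W → L
n=20: reaches L-position 15 → W
n=21: only reaches 14(W), 18(W), 20(W), all W → L
n=22: reaches L-position 11 → W
n=23: only reaches 22(W), which is W → L
n=24: reaches L-position 21 → W
n=25: only reaches 20(W), 24(W), all W → L
n=26: reaches L-position 13 → W
n=27: only reaches 18(W), 24(W), 26(W), all W → L
n=28: reaches L-position 21 → W
n=29: only reaches 28(W), which is W → L
n=30: reaches L-position 15 → W
n=31: only reaches 30(W), which is W → L
n=32: reaches L-position 31 → W
n=33: only reaches 22(W), 30(W), 32(W), all W → L
L entries with 0 ≤ n ≤ 33: n = 0, 2, 5, 7, 9, 11, 13, 15, 17, 19, 21, 23, 25, 27, 29, 31, 33; that makes 17.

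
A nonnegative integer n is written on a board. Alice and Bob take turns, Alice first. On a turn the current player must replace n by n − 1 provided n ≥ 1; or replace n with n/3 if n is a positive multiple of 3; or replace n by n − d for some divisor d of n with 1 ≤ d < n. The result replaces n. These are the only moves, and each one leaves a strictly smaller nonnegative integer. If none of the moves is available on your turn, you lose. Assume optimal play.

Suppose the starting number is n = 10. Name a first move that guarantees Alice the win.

Move to 5.

Use the standard recursion: the mover loses at a terminal position; elsewhere, the mover wins exactly when some move hands the opponent an L position.
n=0: no move → L
n=1: can move to 0, which is L ⇒ W
n=2: the only move is to 1(W), a W ⇒ L
n=3: can move to 2, which is L ⇒ W
n=4: can move to 2, which is L ⇒ W
n=5: the only move is to 4(W), a W ⇒ L
n=6: can move to 2, which is L ⇒ W
n=7: the only move is to 6(W), a W ⇒ L
n=8: can move to 7, which is L ⇒ W
n=9: moves to 3(W), 6(W), 8(W); every one is W ⇒ L
n=10: can move to 5, which is L ⇒ W
From 10, the L positions reachable in one move are: 5, 9. Any move reaching one of these is winning.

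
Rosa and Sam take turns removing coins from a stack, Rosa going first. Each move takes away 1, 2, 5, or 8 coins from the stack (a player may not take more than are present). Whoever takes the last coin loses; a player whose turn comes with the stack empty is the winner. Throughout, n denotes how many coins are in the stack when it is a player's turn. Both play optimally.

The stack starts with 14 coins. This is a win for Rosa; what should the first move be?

Remove 1, leaving 13.

Positions with no move are W. A position that does have a move is losing for the player to move precisely when every available move leads to a winning position for the opponent. Fill in the labels:
n=0: no move; the opponent has just taken the last coin and therefore loses → W
n=1: →0(W) only, which is W, so L
n=2: →1(L), so W
n=3: →1(L), so W
n=4: →3(W), 2(W) — all W, so L
n=5: →4(L), so W
n=6: →4(L), so W
n=7: →6(W), 5(W), 2(W) — all W, so L
n=8: →7(L), so W
n=9: →7(L), so W
n=10: →9(W), 8(W), 5(W), 2(W) — all W, so L
n=11: →10(L), so W
n=12: →10(L), so W
n=13: →12(W), 11(W), 8(W), 5(W) — all W, so L
n=14: →13(L), so W
From 14, the L positions reachable in one move are: 13.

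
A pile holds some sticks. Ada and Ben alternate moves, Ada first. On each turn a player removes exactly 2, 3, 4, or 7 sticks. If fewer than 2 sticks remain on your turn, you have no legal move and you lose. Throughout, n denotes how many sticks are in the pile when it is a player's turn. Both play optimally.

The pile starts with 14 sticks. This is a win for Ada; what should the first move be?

Remove 2, leaving 12.

Build the W/L table. Terminal = L. A non-terminal position is W if it has a move to some L; otherwise it is L.
n=0: no move → L
n=1: no move → L
n=2: →0(L), so W
n=3: →1(L), so W
n=4: →1(L), so W
n=5: →1(L), so W
n=6: →4(W), 3(W), 2(W) — all W, so L
n=7: →0(L), so W
n=8: →6(L), so W
n=9: →6(L), so W
n=10: →6(L), so W
n=11: →9(W), 8(W), 7(W), 4(W) — all W, so L
n=12: →10(W), 9(W), 8(W), 5(W) — all W, so L
n=13: →11(L), so W
n=14: →12(L), so W
From 14, the L positions reachable in one move are: 12, 11. Any move reaching one of these is winning.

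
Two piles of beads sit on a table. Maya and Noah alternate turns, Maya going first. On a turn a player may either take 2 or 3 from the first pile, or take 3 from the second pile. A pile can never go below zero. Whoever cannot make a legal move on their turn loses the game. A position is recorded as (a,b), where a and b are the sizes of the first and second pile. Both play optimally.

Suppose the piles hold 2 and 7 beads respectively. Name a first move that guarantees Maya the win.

Move to (0,7).

Classify positions by backward induction: terminal positions (no move available) are L. From any other position, the mover wins iff some move reaches an L.
No move ever increases a pile, so every position that can arise here has a ≤ 2 and b ≤ 7; it is enough to label the cells with 0 ≤ a ≤ 2 and 0 ≤ b ≤ 7.
Every move lowers a or b (never raises either), so fill the grid row by row in increasing a, and left to right within a row: each cell's successors are then already labelled.
      b=0  b=1  b=2  b=3  b=4  b=5  b=6  b=7
a=0:    L    L    L    W    W    W    L    L
a=1:    L    L    L    W    W    W    L    L
a=2:    W    W    W    L    L    L    W    W
Cells with no legal move (terminal, hence L): (0,0), (0,1), (0,2), (1,0), (1,1), (1,2).
The remaining L cells, each justified by listing all of its moves:
(0,6): →(0,3)(W) only, which is W, so L
(0,7): →(0,4)(W) only, which is W, so L
(1,6): →(1,3)(W) only, which is W, so L
(1,7): →(1,4)(W) only, which is W, so L
(2,3): →(0,3)(W), (2,0)(W) — all W, so L
(2,4): →(0,4)(W), (2,1)(W) — all W, so L
(2,5): →(0,5)(W), (2,2)(W) — all W, so L
Every other cell has at least one move into one of the L cells above, so it is W.
From (2,7), the L positions reachable in one move are: (0,7), (2,4). Any move reaching one of these is winning.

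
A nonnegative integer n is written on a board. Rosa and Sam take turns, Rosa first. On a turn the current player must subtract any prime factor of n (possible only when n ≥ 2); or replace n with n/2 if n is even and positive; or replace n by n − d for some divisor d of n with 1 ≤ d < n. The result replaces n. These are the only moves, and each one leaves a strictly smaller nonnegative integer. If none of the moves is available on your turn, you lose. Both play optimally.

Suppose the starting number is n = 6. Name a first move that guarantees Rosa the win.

Classify positions by backward induction: terminal positions (no move available) are L. From any other position, the mover wins iff some move reaches an L.
n=0: no move → L
n=1: no move → L
n=2: reaches L-position 0 → W
n=3: reaches L-position 0 → W
n=4: only reaches 2(W), 3(W), all W → L
n=5: reaches L-position 0 → W
n=6: reaches L-position 4 → W
From 6, the L positions reachable in one move are: 4.

Move to 4.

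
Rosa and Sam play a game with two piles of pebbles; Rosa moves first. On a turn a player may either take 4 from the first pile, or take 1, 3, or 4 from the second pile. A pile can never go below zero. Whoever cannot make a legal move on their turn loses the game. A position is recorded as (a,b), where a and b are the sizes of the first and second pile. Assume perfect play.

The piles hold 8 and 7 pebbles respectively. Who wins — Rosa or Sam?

Classify positions by backward induction: terminal positions (no move available) are L. From any other position, the mover wins iff some move reaches an L.
No move ever increases a pile, so every position that can arise here has a ≤ 8 and b ≤ 7; it is enough to label the cells with 0 ≤ a ≤ 8 and 0 ≤ b ≤ 7.
Every move lowers a or b (never raises either), so fill the grid row by row in increasing a, and left to right within a row: each cell's successors are then already labelled.
      b=0  b=1  b=2  b=3  b=4  b=5  b=6  b=7
a=0:    L    W    L    W    W    W    W    L
a=1:    L    W    L    W    W    W    W    L
a=2:    L    W    L    W    W    W    W    L
a=3:    L    W    L    W    W    W    W    L
a=4:    W    L    W    L    W    W    W    W
a=5:    W    L    W    L    W    W    W    W
a=6:    W    L    W    L    W    W    W    W
a=7:    W    L    W    L    W    W    W    W
a=8:    L    W    L    W    W    W    W    L
Cells with no legal move (terminal, hence L): (0,0), (1,0), (2,0), (3,0).
The remaining L cells, each justified by listing all of its moves:
(0,2): L (sole option (0,1)(W) is W)
(0,7): L (options (0,6)(W), (0,4)(W), (0,3)(W) are all W)
(1,2): L (sole option (1,1)(W) is W)
(1,7): L (options (1,6)(W), (1,4)(W), (1,3)(W) are all W)
(2,2): L (sole option (2,1)(W) is W)
(2,7): L (options (2,6)(W), (2,4)(W), (2,3)(W) are all W)
(3,2): L (sole option (3,1)(W) is W)
(3,7): L (options (3,6)(W), (3,4)(W), (3,3)(W) are all W)
(4,1): L (options (0,1)(W), (4,0)(W) are all W)
(4,3): L (options (0,3)(W), (4,2)(W), (4,0)(W) are all W)
(5,1): L (options (1,1)(W), (5,0)(W) are all W)
(5,3): L (options (1,3)(W), (5,2)(W), (5,0)(W) are all W)
(6,1): L (options (2,1)(W), (6,0)(W) are all W)
(6,3): L (options (2,3)(W), (6,2)(W), (6,0)(W) are all W)
(7,1): L (options (3,1)(W), (7,0)(W) are all W)
(7,3): L (options (3,3)(W), (7,2)(W), (7,0)(W) are all W)
(8,0): L (sole option (4,0)(W) is W)
(8,2): L (options (4,2)(W), (8,1)(W) are all W)
(8,7): L (options (4,7)(W), (8,6)(W), (8,4)(W), (8,3)(W) are all W)
Every other cell has at least one move into one of the L cells above, so it is W.
The starting position (8,7) is L: whatever Rosa does, the opponent receives a W position.

Sam wins.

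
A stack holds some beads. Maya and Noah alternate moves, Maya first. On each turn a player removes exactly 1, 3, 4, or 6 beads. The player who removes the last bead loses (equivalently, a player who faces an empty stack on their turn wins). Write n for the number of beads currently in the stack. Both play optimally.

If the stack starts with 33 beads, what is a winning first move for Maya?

Classify positions by backward induction: terminal positions (no move available) are W. From any other position, the mover wins iff some move reaches an L.
n=0: no move; the opponent has just taken the last bead and therefore loses → W
n=1: →0(W) only, which is W, so L
n=2: →1(L), so W
n=3: →2(W), 0(W) — all W, so L
n=4: →3(L), so W
n=5: →1(L), so W
n=6: →3(L), so W
n=7: →3(L), so W
n=8: →7(W), 5(W), 4(W), 2(W) — all W, so L
n=9: →8(L), so W
n=10: →9(W), 7(W), 6(W), 4(W) — all W, so L
n=11: →10(L), so W
n=12: →8(L), so W
n=13: →10(L), so W
n=14: →10(L), so W
n=15: →14(W), 12(W), 11(W), 9(W) — all W, so L
n=16: →15(L), so W
n=17: →16(W), 14(W), 13(W), 11(W) — all W, so L
n=18: →17(L), so W
n=19: →15(L), so W
n=20: →17(L), so W
n=21: →17(L), so W
n=22: →21(W), 19(W), 18(W), 16(W) — all W, so L
n=23: →22(L), so W
n=24: →23(W), 21(W), 20(W), 18(W) — all W, so L
n=25: →24(L), so W
n=26: →22(L), so W
n=27: →24(L), so W
n=28: →24(L), so W
n=29: →28(W), 26(W), 25(W), 23(W) — all W, so L
n=30: →29(L), so W
n=31: →30(W), 28(W), 27(W), 25(W) — all W, so L
n=32: →31(L), so W
n=33: →29(L), so W
From 33, the L positions reachable in one move are: 29.

Remove 4, leaving 29.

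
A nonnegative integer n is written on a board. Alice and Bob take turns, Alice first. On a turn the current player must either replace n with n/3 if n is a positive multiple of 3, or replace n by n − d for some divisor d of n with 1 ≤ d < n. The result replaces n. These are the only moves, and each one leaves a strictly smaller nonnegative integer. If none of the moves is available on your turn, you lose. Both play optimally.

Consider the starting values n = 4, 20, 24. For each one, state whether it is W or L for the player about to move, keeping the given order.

Build the W/L table. Terminal = L. A non-terminal position is W if it has a move to some L; otherwise it is L.
n=0: no move → L
n=1: no move → L
n=2: W (go to 1, an L position)
n=3: W (go to 1, an L position)
n=4: L (options 2(W), 3(W) are all W)
n=5: W (go to 4, an L position)
n=6: W (go to 4, an L position)
n=7: L (sole option 6(W) is W)
n=8: W (go to 4, an L position)
n=9: L (options 3(W), 6(W), 8(W) are all W)
n=10: W (go to 9, an L position)
n=11: L (sole option 10(W) is W)
n=12: W (go to 4, an L position)
n=13: L (sole option 12(W) is W)
n=14: W (go to 7, an L position)
n=15: L (options 5(W), 10(W), 12(W), 14(W) are all W)
n=16: W (go to 15, an L position)
n=17: L (sole option 16(W) is W)
n=18: W (go to 9, an L position)
n=19: L (sole option 18(W) is W)
n=20: W (go to 15, an L position)
n=21: W (go to 7, an L position)
n=22: W (go to 11, an L position)
n=23: L (sole option 22(W) is W)
n=24: W (go to 23, an L position)

4: L, 20: W, 24: W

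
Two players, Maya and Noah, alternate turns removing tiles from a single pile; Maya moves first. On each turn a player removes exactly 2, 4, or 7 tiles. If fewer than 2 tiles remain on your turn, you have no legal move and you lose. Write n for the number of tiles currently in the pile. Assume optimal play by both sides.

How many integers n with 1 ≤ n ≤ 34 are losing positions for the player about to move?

11

Classify positions by backward induction: terminal positions (no move available) are L. From any other position, the mover wins iff some move reaches an L.
n=0: no move → L
n=1: no move → L
n=2: →0(L), so W
n=3: →1(L), so W
n=4: →0(L), so W
n=5: →1(L), so W
n=6: →4(W), 2(W) — all W, so L
n=7: →0(L), so W
n=8: →6(L), so W
n=9: →7(W), 5(W), 2(W) — all W, so L
n=10: →6(L), so W
n=11: →9(L), so W
n=12: →10(W), 8(W), 5(W) — all W, so L
n=13: →9(L), so W
n=14: →12(L), so W
n=15: →13(W), 11(W), 8(W) — all W, so L
n=16: →12(L), so W
n=17: →15(L), so W
n=18: →16(W), 14(W), 11(W) — all W, so L
n=19: →15(L), so W
n=20: →18(L), so W
n=21: →19(W), 17(W), 14(W) — all W, so L
n=22: →18(L), so W
n=23: →21(L), so W
n=24: →22(W), 20(W), 17(W) — all W, so L
n=25: →21(L), so W
n=26: →24(L), so W
n=27: →25(W), 23(W), 20(W) — all W, so L
n=28: →24(L), so W
n=29: →27(L), so W
n=30: →28(W), 26(W), 23(W) — all W, so L
n=31: →27(L), so W
n=32: →30(L), so W
n=33: →31(W), 29(W), 26(W) — all W, so L
n=34: →30(L), so W
L entries with 1 ≤ n ≤ 34 (n=0 is outside the asked range and is not counted): n = 1, 6, 9, 12, 15, 18, 21, 24, 27, 30, 33; that makes 11.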